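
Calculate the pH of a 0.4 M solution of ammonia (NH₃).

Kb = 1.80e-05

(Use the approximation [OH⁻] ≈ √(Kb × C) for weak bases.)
pH = 11.43

[OH⁻] = √(Kb × C) = √(1.80e-05 × 0.4) = 2.6833e-03. pOH = 2.57, pH = 14 - pOH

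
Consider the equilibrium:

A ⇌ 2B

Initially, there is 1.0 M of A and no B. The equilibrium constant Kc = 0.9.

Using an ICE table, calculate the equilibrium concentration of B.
[B] = 0.750 M

ICE: [A] = 1.0 − x, [B] = 2x.
Kc = (2x)²/(1.0 − x) = 0.9 ⇒ 4x² + 0.9x − 0.9 = 0.
x = (−0.9 + √(0.9² + 4·4·0.9))/(2·4) = (−0.9 + √15.21)/8 = 0.375.
[B] = 2x = 0.750 M.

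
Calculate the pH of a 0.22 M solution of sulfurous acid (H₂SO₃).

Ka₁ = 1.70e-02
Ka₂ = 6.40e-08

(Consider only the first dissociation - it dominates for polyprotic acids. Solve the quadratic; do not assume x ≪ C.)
pH = 1.27

x² + Ka₁·x − Ka₁·C = 0 with Ka₁ = 1.70e-02, C = 0.22.
x = (−Ka₁ + √(Ka₁² + 4·Ka₁·C))/2 = 5.3243e-02 M, so pH = 1.27.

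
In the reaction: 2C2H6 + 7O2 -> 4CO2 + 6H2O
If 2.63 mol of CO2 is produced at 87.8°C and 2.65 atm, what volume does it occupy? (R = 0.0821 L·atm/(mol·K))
T = 87.8°C + 273.15 = 360.95 K
V = nRT/P = (2.63 × 0.0821 × 360.95) / 2.65
V = 29.41 L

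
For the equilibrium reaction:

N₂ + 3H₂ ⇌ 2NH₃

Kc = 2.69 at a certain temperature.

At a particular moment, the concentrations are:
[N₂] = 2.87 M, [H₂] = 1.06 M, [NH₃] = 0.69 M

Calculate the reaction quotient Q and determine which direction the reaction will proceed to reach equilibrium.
Q = 0.139, Q < K, reaction proceeds forward (toward products)

Q = ([NH₃]^2) / ([N₂] × [H₂]^3)
  = ((0.69)^2) / ((2.87)·(1.06)^3) = 0.4761/3.4182 = 0.1393
Since Q = 0.1393 < Kc = 2.69, the reaction proceeds forward (toward products) to reach equilibrium.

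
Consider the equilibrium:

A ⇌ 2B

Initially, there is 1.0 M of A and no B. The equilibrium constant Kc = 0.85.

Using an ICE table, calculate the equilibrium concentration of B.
[B] = 0.734 M

ICE: [A] = 1.0 − x, [B] = 2x.
Kc = (2x)²/(1.0 − x) = 0.85 ⇒ 4x² + 0.85x − 0.85 = 0.
x = (−0.85 + √(0.85² + 4·4·0.85))/(2·4) = (−0.85 + √14.322)/8 = 0.36681.
[B] = 2x = 0.734 M.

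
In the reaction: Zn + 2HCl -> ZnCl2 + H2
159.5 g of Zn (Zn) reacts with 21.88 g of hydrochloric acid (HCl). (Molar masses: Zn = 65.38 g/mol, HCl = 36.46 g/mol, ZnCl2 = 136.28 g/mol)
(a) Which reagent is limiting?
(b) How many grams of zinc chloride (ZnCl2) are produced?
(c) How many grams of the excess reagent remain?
(a) HCl, (b) 40.89 g, (c) 139.9 g

Moles of Zn = 159.5 g ÷ 65.38 g/mol = 2.43958 mol
Moles of HCl = 21.88 g ÷ 36.46 g/mol = 0.60011 mol
Moles ÷ coefficient: Zn: 2.43958/1 = 2.44, HCl: 0.60011/2 = 0.3001
(a) HCl has the smaller value, so HCl is the limiting reagent.
(b) Moles of ZnCl2 = 0.60011 mol HCl × (1/2) = 0.300055 mol; mass = 0.300055 mol × 136.28 g/mol = 40.89 g
(c) Zn consumed = 0.60011 × (1/2) = 0.300055 mol; remaining = 2.43958 − 0.300055 = 2.13953 mol; mass = 2.13953 mol × 65.38 g/mol = 139.9 g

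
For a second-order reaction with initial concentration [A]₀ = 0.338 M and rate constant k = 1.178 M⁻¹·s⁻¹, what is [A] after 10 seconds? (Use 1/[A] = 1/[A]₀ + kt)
0.0678 M

1/[A] = 1/[A]₀ + k·t = 1/0.338 + (1.178)·(10) = 2.9586 + 11.7800 = 14.7386
[A] = 1/14.7386 = 0.0678 M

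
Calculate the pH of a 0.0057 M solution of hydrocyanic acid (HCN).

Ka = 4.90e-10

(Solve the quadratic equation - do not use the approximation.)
pH = 5.78

x² + Ka×x - Ka×C = 0. Using quadratic formula: [H⁺] = 1.6710e-06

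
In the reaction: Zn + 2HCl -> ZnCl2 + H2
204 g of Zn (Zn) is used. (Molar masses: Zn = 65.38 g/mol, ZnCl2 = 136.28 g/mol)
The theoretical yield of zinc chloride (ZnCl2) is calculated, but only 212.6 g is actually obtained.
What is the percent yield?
Moles of Zn = 204 g ÷ 65.38 g/mol = 3.12022 mol
Mole ratio: 1 mol ZnCl2 / 1 mol Zn
Moles of ZnCl2 = 3.12022 × (1/1) = 3.12022 mol
Theoretical yield = 3.12022 mol × 136.28 g/mol = 425.22 g
Actual yield = 212.6 g
Percent yield = (212.6 / 425.22) × 100% = 50.0%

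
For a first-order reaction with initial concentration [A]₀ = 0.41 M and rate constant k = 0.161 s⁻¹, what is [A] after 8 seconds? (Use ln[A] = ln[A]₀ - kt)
0.1131 M

ln[A] = ln[A]₀ - k·t = ln(0.41) - (0.161)·(8) = -0.8916 - 1.2880 = -2.1796
[A] = e^(-2.1796) = 0.1131 M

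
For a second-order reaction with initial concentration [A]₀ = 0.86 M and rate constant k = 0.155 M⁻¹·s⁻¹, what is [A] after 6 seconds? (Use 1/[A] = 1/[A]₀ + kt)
0.4778 M

1/[A] = 1/[A]₀ + k·t = 1/0.86 + (0.155)·(6) = 1.1628 + 0.9300 = 2.0928
[A] = 1/2.0928 = 0.4778 M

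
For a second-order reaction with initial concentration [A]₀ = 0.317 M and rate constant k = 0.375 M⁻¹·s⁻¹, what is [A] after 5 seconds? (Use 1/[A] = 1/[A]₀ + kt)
0.1988 M

1/[A] = 1/[A]₀ + k·t = 1/0.317 + (0.375)·(5) = 3.1546 + 1.8750 = 5.0296
[A] = 1/5.0296 = 0.1988 M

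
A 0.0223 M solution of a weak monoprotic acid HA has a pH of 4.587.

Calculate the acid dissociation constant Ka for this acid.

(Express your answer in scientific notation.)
K_a = 3.01e-08

[H⁺] = 10^(−pH) = 10^(−4.587) = 2.588e-05 M. For HA ⇌ H⁺ + A⁻, Ka = x²/(C − x) = (2.588e-05)²/(0.0223 − 2.588e-05) = 3.01e-08.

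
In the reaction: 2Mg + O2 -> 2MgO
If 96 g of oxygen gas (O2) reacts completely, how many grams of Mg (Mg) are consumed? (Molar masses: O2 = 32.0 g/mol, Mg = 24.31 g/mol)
Moles of O2 = 96 g ÷ 32.0 g/mol = 3 mol
Mole ratio: 2 mol Mg / 1 mol O2
Moles of Mg = 3 × (2/1) = 6 mol
Mass of Mg = 6 mol × 24.31 g/mol = 145.9 g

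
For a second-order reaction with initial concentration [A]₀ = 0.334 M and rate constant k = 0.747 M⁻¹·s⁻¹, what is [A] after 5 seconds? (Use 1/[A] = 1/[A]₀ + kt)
0.1486 M

1/[A] = 1/[A]₀ + k·t = 1/0.334 + (0.747)·(5) = 2.9940 + 3.7350 = 6.7290
[A] = 1/6.7290 = 0.1486 M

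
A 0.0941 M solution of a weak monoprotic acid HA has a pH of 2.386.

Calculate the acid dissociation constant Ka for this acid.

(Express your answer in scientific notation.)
K_a = 1.88e-04

[H⁺] = 10^(−pH) = 10^(−2.386) = 4.111e-03 M. For HA ⇌ H⁺ + A⁻, Ka = x²/(C − x) = (4.111e-03)²/(0.0941 − 4.111e-03) = 1.88e-04.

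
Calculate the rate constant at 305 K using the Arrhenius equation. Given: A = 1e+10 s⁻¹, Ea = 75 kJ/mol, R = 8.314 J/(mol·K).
1.43e-03 s⁻¹

k = A·exp(-Ea/(R·T)) = 1e+10·exp(-75000/(8.314·305)) = 1e+10·exp(-29.5768) = 1e+10·1.4287e-13 = 1.43e-03 s⁻¹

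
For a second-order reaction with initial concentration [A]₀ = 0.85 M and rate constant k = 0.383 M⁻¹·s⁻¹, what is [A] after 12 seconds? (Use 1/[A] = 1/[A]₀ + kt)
0.1732 M

1/[A] = 1/[A]₀ + k·t = 1/0.85 + (0.383)·(12) = 1.1765 + 4.5960 = 5.7725
[A] = 1/5.7725 = 0.1732 M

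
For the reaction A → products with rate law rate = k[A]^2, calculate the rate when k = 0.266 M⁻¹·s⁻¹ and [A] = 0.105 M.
0.002933 M/s

rate = k·[A]^2 = 0.266·(0.105)^2 = 0.266·0.011025 = 0.002933 M/s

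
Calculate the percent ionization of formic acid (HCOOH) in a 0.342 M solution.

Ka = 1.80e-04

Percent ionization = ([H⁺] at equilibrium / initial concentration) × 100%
Percent ionization = 2.27%

Let x = [H⁺]. Ka = x²/(C - x) ⇒ x² + (1.80e-04)x - (1.80e-04)(0.342) = 0. x = 7.7565e-03. Percent = (7.7565e-03/0.342) × 100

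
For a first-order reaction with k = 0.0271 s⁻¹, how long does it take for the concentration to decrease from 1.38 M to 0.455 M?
40.94 s

From ln[A] = ln[A]₀ - k·t: t = ln([A]₀/[A])/k = ln(1.38/0.455)/0.0271 = ln(3.0330)/0.0271 = 1.1095/0.0271 = 40.94 s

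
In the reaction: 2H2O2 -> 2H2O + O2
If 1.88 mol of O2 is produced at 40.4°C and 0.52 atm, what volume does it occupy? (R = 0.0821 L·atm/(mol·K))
T = 40.4°C + 273.15 = 313.55 K
V = nRT/P = (1.88 × 0.0821 × 313.55) / 0.52
V = 93.07 L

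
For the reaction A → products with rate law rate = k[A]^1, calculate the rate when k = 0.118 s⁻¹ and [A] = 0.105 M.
0.01239 M/s

rate = k·[A]^1 = 0.118·(0.105)^1 = 0.118·0.105 = 0.01239 M/s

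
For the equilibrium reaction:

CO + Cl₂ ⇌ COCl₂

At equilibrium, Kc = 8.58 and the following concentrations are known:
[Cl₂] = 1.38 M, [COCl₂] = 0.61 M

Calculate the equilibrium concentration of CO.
[CO] = 0.0515 M

Kc = ([COCl₂]) / ([CO] × [Cl₂]) = 8.58
[CO]^1 = (product terms)/(Kc · other reactant terms) = 0.61 / (8.58 · 1.38) = 0.051519
[CO] = 0.0515 M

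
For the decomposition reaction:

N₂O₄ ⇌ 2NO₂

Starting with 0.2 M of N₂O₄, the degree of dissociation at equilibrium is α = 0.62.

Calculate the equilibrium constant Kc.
K_c = 0.8093

x = α·[A]₀ = 0.62 × 0.2 = 0.124 M dissociated.
At eq: [N₂O₄] = 0.2 − 0.124 = 0.076 M; [NO₂] = 2x = 0.248 M.
Kc = [NO₂]²/[N₂O₄] = (0.248)²/0.076 = 0.8093.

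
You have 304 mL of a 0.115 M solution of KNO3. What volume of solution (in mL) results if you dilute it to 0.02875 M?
Using M₁V₁ = M₂V₂:
0.115 × 304 = 0.02875 × V₂
V₂ = (0.115 × 304) / 0.02875 = 1216 mL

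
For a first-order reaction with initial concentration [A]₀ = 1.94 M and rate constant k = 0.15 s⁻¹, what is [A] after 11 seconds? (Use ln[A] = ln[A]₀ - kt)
0.3726 M

ln[A] = ln[A]₀ - k·t = ln(1.94) - (0.15)·(11) = 0.6627 - 1.6500 = -0.9873
[A] = e^(-0.9873) = 0.3726 M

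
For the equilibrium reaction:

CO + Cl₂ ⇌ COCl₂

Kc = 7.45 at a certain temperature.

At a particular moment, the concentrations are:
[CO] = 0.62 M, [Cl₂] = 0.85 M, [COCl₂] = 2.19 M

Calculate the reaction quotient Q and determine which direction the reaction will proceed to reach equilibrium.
Q = 4.156, Q < K, reaction proceeds forward (toward products)

Q = ([COCl₂]) / ([CO] × [Cl₂])
  = ((2.19)) / ((0.62)·(0.85)) = 2.19/0.527 = 4.156
Since Q = 4.156 < Kc = 7.45, the reaction proceeds forward (toward products) to reach equilibrium.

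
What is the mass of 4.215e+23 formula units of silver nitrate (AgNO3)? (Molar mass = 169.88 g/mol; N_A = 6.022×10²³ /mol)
Moles = 4.215e+23 ÷ 6.022×10²³ = 0.699934 mol
Mass = 0.699934 mol × 169.88 g/mol = 118.9 g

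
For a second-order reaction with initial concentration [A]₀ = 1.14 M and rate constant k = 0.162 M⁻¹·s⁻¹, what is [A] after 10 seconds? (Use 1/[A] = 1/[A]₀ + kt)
0.4004 M

1/[A] = 1/[A]₀ + k·t = 1/1.14 + (0.162)·(10) = 0.8772 + 1.6200 = 2.4972
[A] = 1/2.4972 = 0.4004 M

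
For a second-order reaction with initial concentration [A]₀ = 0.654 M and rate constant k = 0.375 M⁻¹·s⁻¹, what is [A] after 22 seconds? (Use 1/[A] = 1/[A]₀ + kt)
0.1023 M

1/[A] = 1/[A]₀ + k·t = 1/0.654 + (0.375)·(22) = 1.5291 + 8.2500 = 9.7791
[A] = 1/9.7791 = 0.1023 M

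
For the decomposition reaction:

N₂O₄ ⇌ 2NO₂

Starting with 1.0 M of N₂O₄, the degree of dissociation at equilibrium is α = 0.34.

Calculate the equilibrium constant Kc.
K_c = 0.7006

x = α·[A]₀ = 0.34 × 1.0 = 0.34 M dissociated.
At eq: [N₂O₄] = 1.0 − 0.34 = 0.66 M; [NO₂] = 2x = 0.68 M.
Kc = [NO₂]²/[N₂O₄] = (0.68)²/0.66 = 0.7006.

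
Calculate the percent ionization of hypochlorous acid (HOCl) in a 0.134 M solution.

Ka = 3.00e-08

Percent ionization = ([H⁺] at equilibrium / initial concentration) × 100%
Percent ionization = 0.0473%

Let x = [H⁺]. Ka = x²/(C - x) ⇒ x² + (3.00e-08)x - (3.00e-08)(0.134) = 0. x = 6.3388e-05. Percent = (6.3388e-05/0.134) × 100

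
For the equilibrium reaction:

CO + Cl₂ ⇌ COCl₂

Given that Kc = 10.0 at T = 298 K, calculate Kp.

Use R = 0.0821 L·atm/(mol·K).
K_p = 0.4087

Δn = (moles gaseous products) − (moles gaseous reactants) = -1
T = 298 K; RT = 0.0821 × 298 = 24.4658
Kp = Kc·(RT)^Δn = 10.0 × (24.4658)^-1 = 10.0 × 0.0408734 = 0.4087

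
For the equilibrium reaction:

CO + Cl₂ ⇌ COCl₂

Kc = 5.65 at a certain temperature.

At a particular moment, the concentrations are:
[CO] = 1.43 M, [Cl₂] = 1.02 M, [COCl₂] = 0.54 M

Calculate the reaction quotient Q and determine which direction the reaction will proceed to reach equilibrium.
Q = 0.370, Q < K, reaction proceeds forward (toward products)

Q = ([COCl₂]) / ([CO] × [Cl₂])
  = ((0.54)) / ((1.43)·(1.02)) = 0.54/1.4586 = 0.3702
Since Q = 0.3702 < Kc = 5.65, the reaction proceeds forward (toward products) to reach equilibrium.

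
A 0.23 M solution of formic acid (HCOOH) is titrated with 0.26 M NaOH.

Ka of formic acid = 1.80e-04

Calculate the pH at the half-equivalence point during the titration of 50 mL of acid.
pH = pKa = 3.74

At the half-equivalence point, [HA] = [A⁻], so by Henderson–Hasselbalch pH = pKa + log(1) = pKa.
pKa = −log(1.80e-04) = 3.74.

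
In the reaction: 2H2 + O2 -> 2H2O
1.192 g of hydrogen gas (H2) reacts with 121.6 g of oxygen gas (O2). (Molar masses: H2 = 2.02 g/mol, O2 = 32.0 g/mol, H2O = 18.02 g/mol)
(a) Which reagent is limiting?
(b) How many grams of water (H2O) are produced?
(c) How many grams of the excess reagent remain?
(a) H2, (b) 10.63 g, (c) 112.2 g

Moles of H2 = 1.192 g ÷ 2.02 g/mol = 0.590099 mol
Moles of O2 = 121.6 g ÷ 32.0 g/mol = 3.8 mol
Moles ÷ coefficient: H2: 0.590099/2 = 0.295, O2: 3.8/1 = 3.8
(a) H2 has the smaller value, so H2 is the limiting reagent.
(b) Moles of H2O = 0.590099 mol H2 × (2/2) = 0.590099 mol; mass = 0.590099 mol × 18.02 g/mol = 10.63 g
(c) O2 consumed = 0.590099 × (1/2) = 0.29505 mol; remaining = 3.8 − 0.29505 = 3.50495 mol; mass = 3.50495 mol × 32.0 g/mol = 112.2 g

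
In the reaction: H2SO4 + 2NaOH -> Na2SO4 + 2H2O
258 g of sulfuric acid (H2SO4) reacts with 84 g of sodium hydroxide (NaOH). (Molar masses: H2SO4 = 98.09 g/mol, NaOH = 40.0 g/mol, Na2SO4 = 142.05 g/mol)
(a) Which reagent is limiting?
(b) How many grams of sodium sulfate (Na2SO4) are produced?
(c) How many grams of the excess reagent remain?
(a) NaOH, (b) 149.2 g, (c) 155 g

Moles of H2SO4 = 258 g ÷ 98.09 g/mol = 2.63024 mol
Moles of NaOH = 84 g ÷ 40.0 g/mol = 2.1 mol
Moles ÷ coefficient: H2SO4: 2.63024/1 = 2.63, NaOH: 2.1/2 = 1.05
(a) NaOH has the smaller value, so NaOH is the limiting reagent.
(b) Moles of Na2SO4 = 2.1 mol NaOH × (1/2) = 1.05 mol; mass = 1.05 mol × 142.05 g/mol = 149.2 g
(c) H2SO4 consumed = 2.1 × (1/2) = 1.05 mol; remaining = 2.63024 − 1.05 = 1.58024 mol; mass = 1.58024 mol × 98.09 g/mol = 155 g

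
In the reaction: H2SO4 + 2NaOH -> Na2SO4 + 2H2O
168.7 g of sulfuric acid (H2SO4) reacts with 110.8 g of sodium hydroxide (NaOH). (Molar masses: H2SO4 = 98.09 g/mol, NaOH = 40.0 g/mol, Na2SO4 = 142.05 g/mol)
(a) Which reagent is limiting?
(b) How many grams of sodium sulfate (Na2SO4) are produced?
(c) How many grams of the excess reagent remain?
(a) NaOH, (b) 196.7 g, (c) 32.85 g

Moles of H2SO4 = 168.7 g ÷ 98.09 g/mol = 1.71985 mol
Moles of NaOH = 110.8 g ÷ 40.0 g/mol = 2.77 mol
Moles ÷ coefficient: H2SO4: 1.71985/1 = 1.72, NaOH: 2.77/2 = 1.385
(a) NaOH has the smaller value, so NaOH is the limiting reagent.
(b) Moles of Na2SO4 = 2.77 mol NaOH × (1/2) = 1.385 mol; mass = 1.385 mol × 142.05 g/mol = 196.7 g
(c) H2SO4 consumed = 2.77 × (1/2) = 1.385 mol; remaining = 1.71985 − 1.385 = 0.334849 mol; mass = 0.334849 mol × 98.09 g/mol = 32.85 g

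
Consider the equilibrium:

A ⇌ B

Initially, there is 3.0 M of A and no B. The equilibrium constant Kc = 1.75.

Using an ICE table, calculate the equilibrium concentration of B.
[B] = 1.909 M

ICE: [A] = 3.0 − x, [B] = x.
Kc = x/(3.0 − x) = 1.75 ⇒ x = 1.75·3.0/(1 + 1.75) = 5.25/2.75 = 1.909.
[B] = x = 1.909 M.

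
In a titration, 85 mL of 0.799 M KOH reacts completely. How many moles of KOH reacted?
Moles = Molarity × Volume (L)
Moles = 0.799 M × 0.085 L = 0.06792 mol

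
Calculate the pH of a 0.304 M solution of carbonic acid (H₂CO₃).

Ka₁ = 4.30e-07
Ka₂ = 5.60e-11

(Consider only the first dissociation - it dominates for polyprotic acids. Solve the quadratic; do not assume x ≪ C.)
pH = 3.44

x² + Ka₁·x − Ka₁·C = 0 with Ka₁ = 4.30e-07, C = 0.304.
x = (−Ka₁ + √(Ka₁² + 4·Ka₁·C))/2 = 3.6134e-04 M, so pH = 3.44.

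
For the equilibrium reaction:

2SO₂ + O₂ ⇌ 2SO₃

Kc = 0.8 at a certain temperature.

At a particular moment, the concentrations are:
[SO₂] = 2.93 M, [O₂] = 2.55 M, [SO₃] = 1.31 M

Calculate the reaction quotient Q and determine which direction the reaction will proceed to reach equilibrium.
Q = 0.078, Q < K, reaction proceeds forward (toward products)

Q = ([SO₃]^2) / ([SO₂]^2 × [O₂])
  = ((1.31)^2) / ((2.93)^2·(2.55)) = 1.7161/21.891 = 0.07839
Since Q = 0.07839 < Kc = 0.8, the reaction proceeds forward (toward products) to reach equilibrium.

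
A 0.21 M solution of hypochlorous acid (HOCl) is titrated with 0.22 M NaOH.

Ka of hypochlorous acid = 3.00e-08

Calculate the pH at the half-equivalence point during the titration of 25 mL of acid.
pH = pKa = 7.52

At the half-equivalence point, [HA] = [A⁻], so by Henderson–Hasselbalch pH = pKa + log(1) = pKa.
pKa = −log(3.00e-08) = 7.52.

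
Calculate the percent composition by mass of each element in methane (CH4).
C: 74.88%, H: 25.14%

Molar mass of CH4 = 16.04 g/mol
% C = (1 × 12.01) / 16.04 × 100% = 12.01 / 16.04 × 100% = 74.88%
% H = (4 × 1.008) / 16.04 × 100% = 4.032 / 16.04 × 100% = 25.14%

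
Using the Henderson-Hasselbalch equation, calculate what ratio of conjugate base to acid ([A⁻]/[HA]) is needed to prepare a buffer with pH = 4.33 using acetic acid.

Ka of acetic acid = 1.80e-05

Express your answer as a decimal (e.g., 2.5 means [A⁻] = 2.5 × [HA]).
[A⁻]/[HA] = 0.385

pKa = −log(1.80e-05) = 4.7447. pH = pKa + log([A⁻]/[HA]). 4.33 = 4.7447 + log(ratio). log(ratio) = 4.33 − 4.7447 = -0.4147. ratio = 10^(-0.4147) = 0.385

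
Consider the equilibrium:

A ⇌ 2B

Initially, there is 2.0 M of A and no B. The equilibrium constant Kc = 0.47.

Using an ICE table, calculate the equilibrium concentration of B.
[B] = 0.859 M

ICE: [A] = 2.0 − x, [B] = 2x.
Kc = (2x)²/(2.0 − x) = 0.47 ⇒ 4x² + 0.47x − 0.94 = 0.
x = (−0.47 + √(0.47² + 4·4·0.94))/(2·4) = (−0.47 + √15.261)/8 = 0.42957.
[B] = 2x = 0.859 M.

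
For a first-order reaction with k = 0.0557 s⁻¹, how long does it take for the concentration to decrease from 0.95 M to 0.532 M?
10.41 s

From ln[A] = ln[A]₀ - k·t: t = ln([A]₀/[A])/k = ln(0.95/0.532)/0.0557 = ln(1.7857)/0.0557 = 0.5798/0.0557 = 10.41 s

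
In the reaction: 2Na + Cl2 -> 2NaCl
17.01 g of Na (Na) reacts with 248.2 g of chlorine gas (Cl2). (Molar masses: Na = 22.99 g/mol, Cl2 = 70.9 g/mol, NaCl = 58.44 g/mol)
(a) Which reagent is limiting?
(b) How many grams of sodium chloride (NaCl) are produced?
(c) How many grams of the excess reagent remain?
(a) Na, (b) 43.24 g, (c) 222 g

Moles of Na = 17.01 g ÷ 22.99 g/mol = 0.739887 mol
Moles of Cl2 = 248.2 g ÷ 70.9 g/mol = 3.50071 mol
Moles ÷ coefficient: Na: 0.739887/2 = 0.3699, Cl2: 3.50071/1 = 3.501
(a) Na has the smaller value, so Na is the limiting reagent.
(b) Moles of NaCl = 0.739887 mol Na × (2/2) = 0.739887 mol; mass = 0.739887 mol × 58.44 g/mol = 43.24 g
(c) Cl2 consumed = 0.739887 × (1/2) = 0.369943 mol; remaining = 3.50071 − 0.369943 = 3.13076 mol; mass = 3.13076 mol × 70.9 g/mol = 222 g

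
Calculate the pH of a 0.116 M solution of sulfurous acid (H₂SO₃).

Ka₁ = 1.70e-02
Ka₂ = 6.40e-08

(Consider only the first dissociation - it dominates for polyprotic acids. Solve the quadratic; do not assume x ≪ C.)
pH = 1.44

x² + Ka₁·x − Ka₁·C = 0 with Ka₁ = 1.70e-02, C = 0.116.
x = (−Ka₁ + √(Ka₁² + 4·Ka₁·C))/2 = 3.6713e-02 M, so pH = 1.44.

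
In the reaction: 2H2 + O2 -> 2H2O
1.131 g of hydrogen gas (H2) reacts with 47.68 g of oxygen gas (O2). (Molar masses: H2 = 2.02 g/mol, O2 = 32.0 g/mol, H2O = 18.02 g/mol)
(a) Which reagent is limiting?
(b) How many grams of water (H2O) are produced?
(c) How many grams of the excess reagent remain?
(a) H2, (b) 10.09 g, (c) 38.72 g

Moles of H2 = 1.131 g ÷ 2.02 g/mol = 0.559901 mol
Moles of O2 = 47.68 g ÷ 32.0 g/mol = 1.49 mol
Moles ÷ coefficient: H2: 0.559901/2 = 0.28, O2: 1.49/1 = 1.49
(a) H2 has the smaller value, so H2 is the limiting reagent.
(b) Moles of H2O = 0.559901 mol H2 × (2/2) = 0.559901 mol; mass = 0.559901 mol × 18.02 g/mol = 10.09 g
(c) O2 consumed = 0.559901 × (1/2) = 0.27995 mol; remaining = 1.49 − 0.27995 = 1.21005 mol; mass = 1.21005 mol × 32.0 g/mol = 38.72 g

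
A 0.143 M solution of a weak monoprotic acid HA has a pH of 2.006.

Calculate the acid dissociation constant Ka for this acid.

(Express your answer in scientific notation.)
K_a = 7.31e-04

[H⁺] = 10^(−pH) = 10^(−2.006) = 9.863e-03 M. For HA ⇌ H⁺ + A⁻, Ka = x²/(C − x) = (9.863e-03)²/(0.143 − 9.863e-03) = 7.31e-04.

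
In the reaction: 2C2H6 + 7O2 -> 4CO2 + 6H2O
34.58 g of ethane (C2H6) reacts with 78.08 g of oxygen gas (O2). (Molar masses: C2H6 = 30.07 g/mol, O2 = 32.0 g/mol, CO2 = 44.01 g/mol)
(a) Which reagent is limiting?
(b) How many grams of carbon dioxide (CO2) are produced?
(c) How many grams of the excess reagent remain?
(a) O2, (b) 61.36 g, (c) 13.62 g

Moles of C2H6 = 34.58 g ÷ 30.07 g/mol = 1.14998 mol
Moles of O2 = 78.08 g ÷ 32.0 g/mol = 2.44 mol
Moles ÷ coefficient: C2H6: 1.14998/2 = 0.575, O2: 2.44/7 = 0.3486
(a) O2 has the smaller value, so O2 is the limiting reagent.
(b) Moles of CO2 = 2.44 mol O2 × (4/7) = 1.39429 mol; mass = 1.39429 mol × 44.01 g/mol = 61.36 g
(c) C2H6 consumed = 2.44 × (2/7) = 0.697143 mol; remaining = 1.14998 − 0.697143 = 0.452841 mol; mass = 0.452841 mol × 30.07 g/mol = 13.62 g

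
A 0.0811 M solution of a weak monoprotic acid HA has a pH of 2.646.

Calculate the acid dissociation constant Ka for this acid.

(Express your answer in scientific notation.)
K_a = 6.48e-05

[H⁺] = 10^(−pH) = 10^(−2.646) = 2.259e-03 M. For HA ⇌ H⁺ + A⁻, Ka = x²/(C − x) = (2.259e-03)²/(0.0811 − 2.259e-03) = 6.48e-05.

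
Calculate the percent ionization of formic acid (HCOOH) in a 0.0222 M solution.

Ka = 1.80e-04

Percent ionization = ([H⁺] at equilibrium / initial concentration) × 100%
Percent ionization = 8.61%

Let x = [H⁺]. Ka = x²/(C - x) ⇒ x² + (1.80e-04)x - (1.80e-04)(0.0222) = 0. x = 1.9110e-03. Percent = (1.9110e-03/0.0222) × 100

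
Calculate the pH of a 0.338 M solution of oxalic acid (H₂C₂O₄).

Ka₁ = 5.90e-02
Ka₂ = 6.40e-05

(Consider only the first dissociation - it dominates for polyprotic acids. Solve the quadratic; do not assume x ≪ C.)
pH = 0.94

x² + Ka₁·x − Ka₁·C = 0 with Ka₁ = 5.90e-02, C = 0.338.
x = (−Ka₁ + √(Ka₁² + 4·Ka₁·C))/2 = 1.1476e-01 M, so pH = 0.94.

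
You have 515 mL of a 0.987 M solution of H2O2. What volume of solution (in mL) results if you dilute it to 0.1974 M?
Using M₁V₁ = M₂V₂:
0.987 × 515 = 0.1974 × V₂
V₂ = (0.987 × 515) / 0.1974 = 2575 mL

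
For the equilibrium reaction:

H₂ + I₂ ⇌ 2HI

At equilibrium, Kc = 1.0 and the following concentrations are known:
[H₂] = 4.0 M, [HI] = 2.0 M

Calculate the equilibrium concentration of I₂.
[I₂] = 1.0000 M

Kc = ([HI]^2) / ([H₂] × [I₂]) = 1.0
[I₂]^1 = (product terms)/(Kc · other reactant terms) = 4 / (1.0 · 4) = 1
[I₂] = 1.0000 M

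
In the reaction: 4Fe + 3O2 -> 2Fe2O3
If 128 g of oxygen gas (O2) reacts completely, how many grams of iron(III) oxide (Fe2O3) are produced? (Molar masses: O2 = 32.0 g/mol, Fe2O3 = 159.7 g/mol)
Moles of O2 = 128 g ÷ 32.0 g/mol = 4 mol
Mole ratio: 2 mol Fe2O3 / 3 mol O2
Moles of Fe2O3 = 4 × (2/3) = 2.66667 mol
Mass of Fe2O3 = 2.66667 mol × 159.7 g/mol = 425.9 g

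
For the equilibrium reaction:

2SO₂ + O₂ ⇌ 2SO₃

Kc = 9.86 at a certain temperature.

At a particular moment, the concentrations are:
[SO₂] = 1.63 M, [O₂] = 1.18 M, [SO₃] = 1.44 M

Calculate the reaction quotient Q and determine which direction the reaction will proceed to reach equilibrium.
Q = 0.661, Q < K, reaction proceeds forward (toward products)

Q = ([SO₃]^2) / ([SO₂]^2 × [O₂])
  = ((1.44)^2) / ((1.63)^2·(1.18)) = 2.0736/3.1351 = 0.6614
Since Q = 0.6614 < Kc = 9.86, the reaction proceeds forward (toward products) to reach equilibrium.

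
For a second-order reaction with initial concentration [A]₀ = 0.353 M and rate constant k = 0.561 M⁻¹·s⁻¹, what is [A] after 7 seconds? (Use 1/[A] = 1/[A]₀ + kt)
0.1479 M

1/[A] = 1/[A]₀ + k·t = 1/0.353 + (0.561)·(7) = 2.8329 + 3.9270 = 6.7599
[A] = 1/6.7599 = 0.1479 M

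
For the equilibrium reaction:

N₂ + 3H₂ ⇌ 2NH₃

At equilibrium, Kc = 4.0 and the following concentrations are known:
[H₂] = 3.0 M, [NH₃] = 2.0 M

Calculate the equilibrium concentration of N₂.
[N₂] = 0.0370 M

Kc = ([NH₃]^2) / ([N₂] × [H₂]^3) = 4.0
[N₂]^1 = (product terms)/(Kc · other reactant terms) = 4 / (4.0 · 27) = 0.037037
[N₂] = 0.0370 M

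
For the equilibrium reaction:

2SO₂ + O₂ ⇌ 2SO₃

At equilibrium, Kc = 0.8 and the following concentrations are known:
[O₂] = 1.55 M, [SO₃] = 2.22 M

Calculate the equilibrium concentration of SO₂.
[SO₂] = 1.9936 M

Kc = ([SO₃]^2) / ([SO₂]^2 × [O₂]) = 0.8
[SO₂]^2 = (product terms)/(Kc · other reactant terms) = 4.9284 / (0.8 · 1.55) = 3.9745
[SO₂] = (3.9745)^(1/2) = 1.9936 M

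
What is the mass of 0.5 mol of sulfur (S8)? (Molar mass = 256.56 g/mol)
Mass = 0.5 mol × 256.56 g/mol = 128.3 g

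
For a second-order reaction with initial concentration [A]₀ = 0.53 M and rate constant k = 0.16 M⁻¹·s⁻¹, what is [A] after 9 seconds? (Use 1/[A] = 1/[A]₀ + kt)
0.3006 M

1/[A] = 1/[A]₀ + k·t = 1/0.53 + (0.16)·(9) = 1.8868 + 1.4400 = 3.3268
[A] = 1/3.3268 = 0.3006 M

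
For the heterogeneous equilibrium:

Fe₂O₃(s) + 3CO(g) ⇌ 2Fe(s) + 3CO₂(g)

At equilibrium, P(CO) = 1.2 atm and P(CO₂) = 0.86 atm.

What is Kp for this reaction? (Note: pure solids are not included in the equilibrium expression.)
K_p = 0.368

Solids (Fe₂O₃, Fe) are excluded.
Kp = P(CO₂)³/P(CO)³ = (0.86)³/(1.2)³ = 0.6361/1.728 = 0.368.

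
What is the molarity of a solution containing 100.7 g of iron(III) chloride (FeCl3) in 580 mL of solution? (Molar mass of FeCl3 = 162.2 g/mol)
Moles of FeCl3 = 100.7 g ÷ 162.2 g/mol = 0.620838 mol
Volume = 580 mL = 0.58 L
Molarity = 0.620838 mol ÷ 0.58 L = 1.07 M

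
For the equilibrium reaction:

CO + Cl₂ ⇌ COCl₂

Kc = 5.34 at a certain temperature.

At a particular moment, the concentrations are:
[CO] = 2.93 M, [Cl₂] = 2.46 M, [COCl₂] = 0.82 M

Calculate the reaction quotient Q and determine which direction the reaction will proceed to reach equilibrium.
Q = 0.114, Q < K, reaction proceeds forward (toward products)

Q = ([COCl₂]) / ([CO] × [Cl₂])
  = ((0.82)) / ((2.93)·(2.46)) = 0.82/7.2078 = 0.1138
Since Q = 0.1138 < Kc = 5.34, the reaction proceeds forward (toward products) to reach equilibrium.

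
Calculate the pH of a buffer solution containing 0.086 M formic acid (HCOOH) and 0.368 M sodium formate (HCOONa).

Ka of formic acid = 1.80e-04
pH = 4.38

pKa = -log(1.80e-04) = 3.74. pH = pKa + log([A⁻]/[HA]) = 3.74 + log(0.368/0.086)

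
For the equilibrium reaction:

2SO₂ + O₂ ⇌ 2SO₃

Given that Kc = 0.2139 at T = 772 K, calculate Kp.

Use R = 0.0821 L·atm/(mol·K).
K_p = 0.0034

Δn = (moles gaseous products) − (moles gaseous reactants) = -1
T = 772 K; RT = 0.0821 × 772 = 63.3812
Kp = Kc·(RT)^Δn = 0.2139 × (63.3812)^-1 = 0.2139 × 0.0157775 = 0.0034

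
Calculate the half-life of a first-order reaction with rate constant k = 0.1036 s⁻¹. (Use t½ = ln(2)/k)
6.69 s

t½ = ln(2)/k = 0.6931/0.1036 = 6.69 s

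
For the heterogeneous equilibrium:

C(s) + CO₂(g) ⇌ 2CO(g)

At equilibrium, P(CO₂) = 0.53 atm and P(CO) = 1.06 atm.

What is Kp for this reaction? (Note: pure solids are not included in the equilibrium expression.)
K_p = 2.120

Solid C is excluded.
Kp = P(CO)²/P(CO₂) = (1.06)²/0.53 = 1.124/0.53 = 2.120.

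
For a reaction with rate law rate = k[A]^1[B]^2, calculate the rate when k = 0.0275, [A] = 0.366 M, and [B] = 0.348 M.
0.001219 M/s

rate = k·[A]^1·[B]^2 = 0.0275·(0.366)^1·(0.348)^2 = 0.0275·0.366·0.121104 = 0.001219 M/s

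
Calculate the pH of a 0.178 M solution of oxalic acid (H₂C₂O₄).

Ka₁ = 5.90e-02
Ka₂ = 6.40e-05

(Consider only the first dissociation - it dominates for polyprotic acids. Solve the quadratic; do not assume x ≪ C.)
pH = 1.11

x² + Ka₁·x − Ka₁·C = 0 with Ka₁ = 5.90e-02, C = 0.178.
x = (−Ka₁ + √(Ka₁² + 4·Ka₁·C))/2 = 7.7141e-02 M, so pH = 1.11.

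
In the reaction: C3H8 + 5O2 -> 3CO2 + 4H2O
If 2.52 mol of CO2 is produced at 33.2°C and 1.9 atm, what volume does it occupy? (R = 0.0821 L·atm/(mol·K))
T = 33.2°C + 273.15 = 306.35 K
V = nRT/P = (2.52 × 0.0821 × 306.35) / 1.9
V = 33.36 L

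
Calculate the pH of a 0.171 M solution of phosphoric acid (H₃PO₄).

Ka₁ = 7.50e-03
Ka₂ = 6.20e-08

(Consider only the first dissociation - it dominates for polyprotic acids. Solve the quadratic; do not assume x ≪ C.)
pH = 1.49

x² + Ka₁·x − Ka₁·C = 0 with Ka₁ = 7.50e-03, C = 0.171.
x = (−Ka₁ + √(Ka₁² + 4·Ka₁·C))/2 = 3.2258e-02 M, so pH = 1.49.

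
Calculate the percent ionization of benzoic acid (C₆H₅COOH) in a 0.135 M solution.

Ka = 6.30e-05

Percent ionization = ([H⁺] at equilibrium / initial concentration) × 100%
Percent ionization = 2.14%

Let x = [H⁺]. Ka = x²/(C - x) ⇒ x² + (6.30e-05)x - (6.30e-05)(0.135) = 0. x = 2.8850e-03. Percent = (2.8850e-03/0.135) × 100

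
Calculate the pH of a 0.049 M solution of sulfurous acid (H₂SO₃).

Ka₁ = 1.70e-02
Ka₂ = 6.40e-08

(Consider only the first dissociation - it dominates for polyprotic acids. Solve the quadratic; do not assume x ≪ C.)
pH = 1.67

x² + Ka₁·x − Ka₁·C = 0 with Ka₁ = 1.70e-02, C = 0.049.
x = (−Ka₁ + √(Ka₁² + 4·Ka₁·C))/2 = 2.1587e-02 M, so pH = 1.67.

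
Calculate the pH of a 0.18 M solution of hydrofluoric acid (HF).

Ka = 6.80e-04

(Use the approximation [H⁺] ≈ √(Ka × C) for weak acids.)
pH = 1.96

[H⁺] = √(Ka × C) = √(6.80e-04 × 0.18) = 1.1063e-02. pH = -log(1.1063e-02)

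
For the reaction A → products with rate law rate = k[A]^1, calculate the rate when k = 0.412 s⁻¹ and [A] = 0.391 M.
0.1611 M/s

rate = k·[A]^1 = 0.412·(0.391)^1 = 0.412·0.391 = 0.1611 M/s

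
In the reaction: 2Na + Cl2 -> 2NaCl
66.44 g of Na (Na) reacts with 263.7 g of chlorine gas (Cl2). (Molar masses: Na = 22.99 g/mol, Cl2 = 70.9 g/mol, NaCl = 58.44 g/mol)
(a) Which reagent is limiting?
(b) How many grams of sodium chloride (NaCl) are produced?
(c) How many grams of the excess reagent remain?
(a) Na, (b) 168.9 g, (c) 161.3 g

Moles of Na = 66.44 g ÷ 22.99 g/mol = 2.88995 mol
Moles of Cl2 = 263.7 g ÷ 70.9 g/mol = 3.71932 mol
Moles ÷ coefficient: Na: 2.88995/2 = 1.445, Cl2: 3.71932/1 = 3.719
(a) Na has the smaller value, so Na is the limiting reagent.
(b) Moles of NaCl = 2.88995 mol Na × (2/2) = 2.88995 mol; mass = 2.88995 mol × 58.44 g/mol = 168.9 g
(c) Cl2 consumed = 2.88995 × (1/2) = 1.44498 mol; remaining = 3.71932 − 1.44498 = 2.27435 mol; mass = 2.27435 mol × 70.9 g/mol = 161.3 g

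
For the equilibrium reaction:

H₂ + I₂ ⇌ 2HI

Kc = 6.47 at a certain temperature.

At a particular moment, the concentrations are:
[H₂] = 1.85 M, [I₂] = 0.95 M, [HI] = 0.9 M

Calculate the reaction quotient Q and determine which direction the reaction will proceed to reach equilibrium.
Q = 0.461, Q < K, reaction proceeds forward (toward products)

Q = ([HI]^2) / ([H₂] × [I₂])
  = ((0.9)^2) / ((1.85)·(0.95)) = 0.81/1.7575 = 0.4609
Since Q = 0.4609 < Kc = 6.47, the reaction proceeds forward (toward products) to reach equilibrium.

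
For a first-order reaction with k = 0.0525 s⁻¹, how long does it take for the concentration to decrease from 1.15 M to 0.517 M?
15.23 s

From ln[A] = ln[A]₀ - k·t: t = ln([A]₀/[A])/k = ln(1.15/0.517)/0.0525 = ln(2.2244)/0.0525 = 0.7995/0.0525 = 15.23 s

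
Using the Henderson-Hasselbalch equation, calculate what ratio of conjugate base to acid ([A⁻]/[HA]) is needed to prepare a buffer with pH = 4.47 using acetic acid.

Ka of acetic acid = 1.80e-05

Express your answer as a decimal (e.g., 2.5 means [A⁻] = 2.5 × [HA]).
[A⁻]/[HA] = 0.531

pKa = −log(1.80e-05) = 4.7447. pH = pKa + log([A⁻]/[HA]). 4.47 = 4.7447 + log(ratio). log(ratio) = 4.47 − 4.7447 = -0.2747. ratio = 10^(-0.2747) = 0.531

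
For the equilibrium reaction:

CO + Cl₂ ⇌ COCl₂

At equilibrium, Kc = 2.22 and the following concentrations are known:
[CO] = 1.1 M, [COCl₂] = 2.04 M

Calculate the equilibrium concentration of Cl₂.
[Cl₂] = 0.8354 M

Kc = ([COCl₂]) / ([CO] × [Cl₂]) = 2.22
[Cl₂]^1 = (product terms)/(Kc · other reactant terms) = 2.04 / (2.22 · 1.1) = 0.83538
[Cl₂] = 0.8354 M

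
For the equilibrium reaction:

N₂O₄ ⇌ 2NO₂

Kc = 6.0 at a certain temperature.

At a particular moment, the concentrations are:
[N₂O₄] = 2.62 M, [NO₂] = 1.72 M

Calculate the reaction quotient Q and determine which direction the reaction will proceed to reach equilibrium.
Q = 1.129, Q < K, reaction proceeds forward (toward products)

Q = ([NO₂]^2) / ([N₂O₄])
  = ((1.72)^2) / ((2.62)) = 2.9584/2.62 = 1.129
Since Q = 1.129 < Kc = 6.0, the reaction proceeds forward (toward products) to reach equilibrium.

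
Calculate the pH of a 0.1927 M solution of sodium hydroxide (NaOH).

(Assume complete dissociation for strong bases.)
pH = 13.28

[OH⁻] = 0.1927 M for strong base. pOH = -log[OH⁻] = 0.72, pH = 14 - pOH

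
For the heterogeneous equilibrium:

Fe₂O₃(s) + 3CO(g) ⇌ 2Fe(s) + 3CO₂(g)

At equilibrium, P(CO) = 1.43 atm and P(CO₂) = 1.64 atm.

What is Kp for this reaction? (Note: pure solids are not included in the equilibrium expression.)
K_p = 1.508

Solids (Fe₂O₃, Fe) are excluded.
Kp = P(CO₂)³/P(CO)³ = (1.64)³/(1.43)³ = 4.411/2.924 = 1.508.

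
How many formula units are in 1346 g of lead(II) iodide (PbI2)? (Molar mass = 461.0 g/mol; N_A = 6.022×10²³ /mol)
Moles = 1346 g ÷ 461.0 g/mol = 2.91974 mol
Formula units = 2.91974 mol × 6.022×10²³ /mol = 1.758e+24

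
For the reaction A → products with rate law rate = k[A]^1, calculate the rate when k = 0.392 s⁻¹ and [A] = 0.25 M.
0.098 M/s

rate = k·[A]^1 = 0.392·(0.25)^1 = 0.392·0.25 = 0.098 M/s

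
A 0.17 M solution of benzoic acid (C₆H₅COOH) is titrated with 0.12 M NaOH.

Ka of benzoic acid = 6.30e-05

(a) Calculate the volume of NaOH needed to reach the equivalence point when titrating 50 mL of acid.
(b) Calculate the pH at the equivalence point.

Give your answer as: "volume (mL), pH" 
V = 70.8 mL, pH = 8.52

(a) At equivalence: moles acid = moles base.
moles acid = 0.17 × 0.05 = 0.0085 mol; V_NaOH = 0.0085/0.12 = 0.07083 L = 70.8 mL.
(b) At equivalence, all acid → conjugate base A⁻ at [A⁻] = 0.0085/0.1208 = 0.07034 M.
Kb = Kw/Ka = 1.0e-14/6.30e-05 = 1.587e-10; [OH⁻] = √(Kb·[A⁻]) = 3.342e-06; pOH = 5.48; pH = 14 − pOH = 8.52.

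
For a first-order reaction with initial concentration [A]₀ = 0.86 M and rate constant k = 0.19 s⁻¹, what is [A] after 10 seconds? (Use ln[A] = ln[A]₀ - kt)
0.1286 M

ln[A] = ln[A]₀ - k·t = ln(0.86) - (0.19)·(10) = -0.1508 - 1.9000 = -2.0508
[A] = e^(-2.0508) = 0.1286 M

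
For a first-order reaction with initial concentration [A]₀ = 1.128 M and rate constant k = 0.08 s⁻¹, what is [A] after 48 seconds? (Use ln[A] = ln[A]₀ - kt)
0.0242 M

ln[A] = ln[A]₀ - k·t = ln(1.128) - (0.08)·(48) = 0.1204 - 3.8400 = -3.7196
[A] = e^(-3.7196) = 0.0242 M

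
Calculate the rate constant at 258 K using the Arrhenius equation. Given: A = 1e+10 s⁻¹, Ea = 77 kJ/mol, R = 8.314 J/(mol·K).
2.57e-06 s⁻¹

k = A·exp(-Ea/(R·T)) = 1e+10·exp(-77000/(8.314·258)) = 1e+10·exp(-35.8972) = 1e+10·2.5706e-16 = 2.57e-06 s⁻¹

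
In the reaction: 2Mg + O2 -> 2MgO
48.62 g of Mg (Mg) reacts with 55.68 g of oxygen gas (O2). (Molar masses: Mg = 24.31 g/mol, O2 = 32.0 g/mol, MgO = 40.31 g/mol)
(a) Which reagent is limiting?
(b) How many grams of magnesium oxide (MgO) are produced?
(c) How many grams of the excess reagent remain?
(a) Mg, (b) 80.62 g, (c) 23.68 g

Moles of Mg = 48.62 g ÷ 24.31 g/mol = 2 mol
Moles of O2 = 55.68 g ÷ 32.0 g/mol = 1.74 mol
Moles ÷ coefficient: Mg: 2/2 = 1, O2: 1.74/1 = 1.74
(a) Mg has the smaller value, so Mg is the limiting reagent.
(b) Moles of MgO = 2 mol Mg × (2/2) = 2 mol; mass = 2 mol × 40.31 g/mol = 80.62 g
(c) O2 consumed = 2 × (1/2) = 1 mol; remaining = 1.74 − 1 = 0.74 mol; mass = 0.74 mol × 32.0 g/mol = 23.68 g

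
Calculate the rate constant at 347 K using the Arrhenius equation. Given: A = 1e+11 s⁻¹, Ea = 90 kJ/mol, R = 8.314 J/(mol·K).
2.83e-03 s⁻¹

k = A·exp(-Ea/(R·T)) = 1e+11·exp(-90000/(8.314·347)) = 1e+11·exp(-31.1963) = 1e+11·2.8289e-14 = 2.83e-03 s⁻¹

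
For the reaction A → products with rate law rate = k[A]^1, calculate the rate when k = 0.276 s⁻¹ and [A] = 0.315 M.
0.08694 M/s

rate = k·[A]^1 = 0.276·(0.315)^1 = 0.276·0.315 = 0.08694 M/s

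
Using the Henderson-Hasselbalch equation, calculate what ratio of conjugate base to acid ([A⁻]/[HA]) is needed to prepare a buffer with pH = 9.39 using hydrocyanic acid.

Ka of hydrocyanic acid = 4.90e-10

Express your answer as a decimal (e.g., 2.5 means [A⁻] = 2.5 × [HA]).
[A⁻]/[HA] = 1.203

pKa = −log(4.90e-10) = 9.3098. pH = pKa + log([A⁻]/[HA]). 9.39 = 9.3098 + log(ratio). log(ratio) = 9.39 − 9.3098 = 0.0802. ratio = 10^(0.0802) = 1.203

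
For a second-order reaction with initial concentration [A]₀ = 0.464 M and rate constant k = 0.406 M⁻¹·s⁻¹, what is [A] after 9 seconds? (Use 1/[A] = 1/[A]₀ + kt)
0.1721 M

1/[A] = 1/[A]₀ + k·t = 1/0.464 + (0.406)·(9) = 2.1552 + 3.6540 = 5.8092
[A] = 1/5.8092 = 0.1721 M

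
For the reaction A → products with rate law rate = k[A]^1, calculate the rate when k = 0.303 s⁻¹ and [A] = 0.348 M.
0.1054 M/s

rate = k·[A]^1 = 0.303·(0.348)^1 = 0.303·0.348 = 0.1054 M/s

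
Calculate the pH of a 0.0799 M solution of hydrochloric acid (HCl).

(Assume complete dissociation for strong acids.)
pH = 1.10

[H⁺] = 0.0799 M for strong acid. pH = -log[H⁺] = -log(0.0799)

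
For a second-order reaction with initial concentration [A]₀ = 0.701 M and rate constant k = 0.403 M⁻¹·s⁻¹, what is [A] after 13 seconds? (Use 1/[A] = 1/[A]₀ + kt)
0.1500 M

1/[A] = 1/[A]₀ + k·t = 1/0.701 + (0.403)·(13) = 1.4265 + 5.2390 = 6.6655
[A] = 1/6.6655 = 0.1500 M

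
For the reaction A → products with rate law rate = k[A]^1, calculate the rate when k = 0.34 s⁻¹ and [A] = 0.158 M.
0.05372 M/s

rate = k·[A]^1 = 0.34·(0.158)^1 = 0.34·0.158 = 0.05372 M/s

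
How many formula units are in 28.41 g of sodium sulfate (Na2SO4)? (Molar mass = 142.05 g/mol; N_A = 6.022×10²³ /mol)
Moles = 28.41 g ÷ 142.05 g/mol = 0.2 mol
Formula units = 0.2 mol × 6.022×10²³ /mol = 1.204e+23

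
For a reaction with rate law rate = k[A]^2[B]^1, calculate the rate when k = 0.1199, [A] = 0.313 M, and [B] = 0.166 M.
0.00195 M/s

rate = k·[A]^2·[B]^1 = 0.1199·(0.313)^2·(0.166)^1 = 0.1199·0.097969·0.166 = 0.00195 M/s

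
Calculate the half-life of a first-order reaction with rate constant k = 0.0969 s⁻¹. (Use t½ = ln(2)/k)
7.15 s

t½ = ln(2)/k = 0.6931/0.0969 = 7.15 s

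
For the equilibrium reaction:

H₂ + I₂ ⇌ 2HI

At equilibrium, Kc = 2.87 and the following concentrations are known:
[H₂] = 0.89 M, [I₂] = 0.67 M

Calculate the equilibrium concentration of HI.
[HI] = 1.3082 M

Kc = ([HI]^2) / ([H₂] × [I₂]) = 2.87
[HI]^2 = Kc · (reactant terms)/(other product terms) = 2.87 · 0.5963 / 1 = 1.7114
[HI] = (1.7114)^(1/2) = 1.3082 M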